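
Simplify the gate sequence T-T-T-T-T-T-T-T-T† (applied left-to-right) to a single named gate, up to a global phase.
T†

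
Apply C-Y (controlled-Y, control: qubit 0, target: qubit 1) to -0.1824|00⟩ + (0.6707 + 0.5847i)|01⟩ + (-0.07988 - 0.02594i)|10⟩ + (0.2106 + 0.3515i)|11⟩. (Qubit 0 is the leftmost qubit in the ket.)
-0.1824|00⟩ + (0.6707 + 0.5847i)|01⟩ + (0.3515 - 0.2106i)|10⟩ + (0.02594 - 0.07988i)|11⟩

C-Y leaves the control-|0⟩ kets |00⟩, |01⟩ unchanged and applies Y to qubit 1 on the control-|1⟩ pair (|10⟩, |11⟩).
Y = [[0, -i], [i, 0]].
With a = amp(|10⟩) = (-0.07988 - 0.02594i) and b = amp(|11⟩) = (0.2106 + 0.3515i):
new amp(|10⟩) = (-i)·b = (0.3515 - 0.2106i)
new amp(|11⟩) = (i)·a = (0.02594 - 0.07988i)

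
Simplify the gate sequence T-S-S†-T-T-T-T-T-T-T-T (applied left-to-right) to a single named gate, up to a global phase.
T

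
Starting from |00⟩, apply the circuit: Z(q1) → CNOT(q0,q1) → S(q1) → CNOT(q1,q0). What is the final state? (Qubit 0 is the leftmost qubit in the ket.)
|00⟩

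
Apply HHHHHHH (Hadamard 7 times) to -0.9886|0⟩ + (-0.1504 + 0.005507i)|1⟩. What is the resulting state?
(-0.8054 + 0.003894i)|0⟩ + (-0.5927 - 0.003894i)|1⟩

H² = I, so H^7 = H: a single Hadamard. With (a, b) = (-0.9886, (-0.1504 + 0.005507i)), H gives ((a + b)/√2, (a − b)/√2) = ((-0.8054 + 0.003894i), (-0.5927 - 0.003894i)).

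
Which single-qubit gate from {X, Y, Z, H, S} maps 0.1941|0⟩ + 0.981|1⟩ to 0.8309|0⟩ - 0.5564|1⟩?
H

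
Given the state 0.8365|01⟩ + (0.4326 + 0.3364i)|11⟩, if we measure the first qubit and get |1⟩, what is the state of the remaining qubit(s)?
(0.7894 + 0.6139i)|1⟩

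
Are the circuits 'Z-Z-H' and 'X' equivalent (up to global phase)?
No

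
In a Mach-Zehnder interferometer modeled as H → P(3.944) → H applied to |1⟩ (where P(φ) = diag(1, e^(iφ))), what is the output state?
(0.8475 + 0.3595i)|0⟩ + (0.1525 - 0.3595i)|1⟩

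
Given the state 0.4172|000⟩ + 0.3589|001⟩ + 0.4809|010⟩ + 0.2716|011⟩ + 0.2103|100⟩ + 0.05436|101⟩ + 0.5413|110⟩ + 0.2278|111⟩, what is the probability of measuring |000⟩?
0.1741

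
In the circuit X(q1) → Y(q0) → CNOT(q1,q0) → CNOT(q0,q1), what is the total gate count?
4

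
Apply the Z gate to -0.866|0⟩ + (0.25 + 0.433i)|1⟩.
-0.866|0⟩ + (-0.25 - 0.433i)|1⟩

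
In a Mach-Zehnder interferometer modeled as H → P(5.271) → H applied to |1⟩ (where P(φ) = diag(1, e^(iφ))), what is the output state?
(0.235 + 0.424i)|0⟩ + (0.765 - 0.424i)|1⟩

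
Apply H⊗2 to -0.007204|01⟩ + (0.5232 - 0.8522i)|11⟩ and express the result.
(0.258 - 0.4261i)|00⟩ + (-0.258 + 0.4261i)|01⟩ + (-0.2652 + 0.4261i)|10⟩ + (0.2652 - 0.4261i)|11⟩

H⊗2 gives amp(|y⟩) = (1/2) Σ_x (−1)^(x·y) amp(|x⟩), where x·y is the number of positions in which both x and y have a 1.
|00⟩: (-0.007204 + (0.5232 - 0.8522i))/2 = (0.258 - 0.4261i)
|01⟩: (0.007204 - (0.5232 - 0.8522i))/2 = (-0.258 + 0.4261i)
|10⟩: (-0.007204 - (0.5232 - 0.8522i))/2 = (-0.2652 + 0.4261i)
|11⟩: (0.007204 + (0.5232 - 0.8522i))/2 = (0.2652 - 0.4261i)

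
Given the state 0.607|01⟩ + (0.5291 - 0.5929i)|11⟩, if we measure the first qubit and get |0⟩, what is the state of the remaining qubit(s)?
|1⟩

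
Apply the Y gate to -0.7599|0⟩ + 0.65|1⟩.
-0.65i|0⟩ - 0.7599i|1⟩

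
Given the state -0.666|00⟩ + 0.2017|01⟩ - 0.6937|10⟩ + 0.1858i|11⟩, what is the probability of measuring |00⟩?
0.4436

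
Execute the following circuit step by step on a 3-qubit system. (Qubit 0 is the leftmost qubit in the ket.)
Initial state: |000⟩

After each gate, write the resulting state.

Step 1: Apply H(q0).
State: 1/√2|000⟩ + 1/√2|100⟩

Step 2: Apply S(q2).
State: 1/√2|000⟩ + 1/√2|100⟩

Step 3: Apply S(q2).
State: 1/√2|000⟩ + 1/√2|100⟩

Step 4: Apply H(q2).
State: 1/2|000⟩ + 1/2|001⟩ + 1/2|100⟩ + 1/2|101⟩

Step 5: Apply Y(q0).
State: -(1/2)i|000⟩ - (1/2)i|001⟩ + (1/2)i|100⟩ + (1/2)i|101⟩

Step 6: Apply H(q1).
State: -(1/√8)i|000⟩ - (1/√8)i|001⟩ - (1/√8)i|010⟩ - (1/√8)i|011⟩ + (1/√8)i|100⟩ + (1/√8)i|101⟩ + (1/√8)i|110⟩ + (1/√8)i|111⟩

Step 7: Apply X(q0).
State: (1/√8)i|000⟩ + (1/√8)i|001⟩ + (1/√8)i|010⟩ + (1/√8)i|011⟩ - (1/√8)i|100⟩ - (1/√8)i|101⟩ - (1/√8)i|110⟩ - (1/√8)i|111⟩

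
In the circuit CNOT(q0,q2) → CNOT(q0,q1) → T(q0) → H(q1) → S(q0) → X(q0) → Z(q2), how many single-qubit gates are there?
5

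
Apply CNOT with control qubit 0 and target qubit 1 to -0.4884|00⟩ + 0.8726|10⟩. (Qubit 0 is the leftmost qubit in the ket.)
-0.4884|00⟩ + 0.8726|11⟩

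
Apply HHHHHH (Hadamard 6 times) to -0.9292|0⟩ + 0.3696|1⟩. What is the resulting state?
-0.9292|0⟩ + 0.3696|1⟩

H² = I, so an even number of Hadamards cancels: H^6 = I and the state is unchanged.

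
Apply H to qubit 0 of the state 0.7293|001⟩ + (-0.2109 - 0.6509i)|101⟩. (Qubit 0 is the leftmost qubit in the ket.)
(0.3666 - 0.4603i)|001⟩ + (0.6648 + 0.4603i)|101⟩

H on qubit 0 mixes each pair of kets that differ only in qubit 0: amplitudes (a, b) of (|…0…⟩, |…1…⟩) become ((a + b)/√2, (a − b)/√2). Kets absent from the input have amplitude 0.
(|001⟩, |101⟩): (a, b) = (0.7293, (-0.2109 - 0.6509i)) → ((0.3666 - 0.4603i), (0.6648 + 0.4603i))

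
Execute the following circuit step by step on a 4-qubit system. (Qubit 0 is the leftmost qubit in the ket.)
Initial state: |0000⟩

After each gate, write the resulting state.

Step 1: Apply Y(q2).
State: i|0010⟩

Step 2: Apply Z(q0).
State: i|0010⟩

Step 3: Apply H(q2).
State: (1/√2)i|0000⟩ - (1/√2)i|0010⟩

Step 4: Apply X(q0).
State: (1/√2)i|1000⟩ - (1/√2)i|1010⟩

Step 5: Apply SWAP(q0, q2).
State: (1/√2)i|0010⟩ - (1/√2)i|1010⟩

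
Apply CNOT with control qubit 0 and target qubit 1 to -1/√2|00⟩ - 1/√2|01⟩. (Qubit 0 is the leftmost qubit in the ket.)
-1/√2|00⟩ - 1/√2|01⟩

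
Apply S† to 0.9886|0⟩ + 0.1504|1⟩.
0.9886|0⟩ - 0.1504i|1⟩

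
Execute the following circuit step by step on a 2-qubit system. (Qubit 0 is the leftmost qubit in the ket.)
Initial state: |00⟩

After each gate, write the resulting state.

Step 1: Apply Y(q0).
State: i|10⟩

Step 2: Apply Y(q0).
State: |00⟩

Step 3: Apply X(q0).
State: |10⟩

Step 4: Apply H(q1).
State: 1/√2|10⟩ + 1/√2|11⟩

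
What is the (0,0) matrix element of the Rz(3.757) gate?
(-0.3029 - 0.953i)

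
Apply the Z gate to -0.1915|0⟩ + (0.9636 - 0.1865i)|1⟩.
-0.1915|0⟩ + (-0.9636 + 0.1865i)|1⟩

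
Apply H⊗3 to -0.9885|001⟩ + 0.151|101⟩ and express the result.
-0.2961|000⟩ + 0.2961|001⟩ - 0.2961|010⟩ + 0.2961|011⟩ - 0.4029|100⟩ + 0.4029|101⟩ - 0.4029|110⟩ + 0.4029|111⟩

H⊗3 gives amp(|y⟩) = (1/2√2) Σ_x (−1)^(x·y) amp(|x⟩), where x·y is the number of positions in which both x and y have a 1.
|000⟩: (-0.9885 + 0.151)/(2√2) = -0.2961
|001⟩: (0.9885 - 0.151)/(2√2) = 0.2961
|010⟩: (-0.9885 + 0.151)/(2√2) = -0.2961
|011⟩: (0.9885 - 0.151)/(2√2) = 0.2961
|100⟩: (-0.9885 - 0.151)/(2√2) = -0.4029
|101⟩: (0.9885 + 0.151)/(2√2) = 0.4029
|110⟩: (-0.9885 - 0.151)/(2√2) = -0.4029
|111⟩: (0.9885 + 0.151)/(2√2) = 0.4029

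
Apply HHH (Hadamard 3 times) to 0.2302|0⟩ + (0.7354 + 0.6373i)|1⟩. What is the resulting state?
(0.6828 + 0.4506i)|0⟩ + (-0.3572 - 0.4506i)|1⟩

H² = I, so H^3 = H: a single Hadamard. With (a, b) = (0.2302, (0.7354 + 0.6373i)), H gives ((a + b)/√2, (a − b)/√2) = ((0.6828 + 0.4506i), (-0.3572 - 0.4506i)).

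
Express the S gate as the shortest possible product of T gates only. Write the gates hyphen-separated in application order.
T-T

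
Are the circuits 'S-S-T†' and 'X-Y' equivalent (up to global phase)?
No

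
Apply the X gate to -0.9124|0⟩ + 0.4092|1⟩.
0.4092|0⟩ - 0.9124|1⟩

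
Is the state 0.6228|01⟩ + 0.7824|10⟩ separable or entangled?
Entangled

Writing the state as a|00⟩ + b|01⟩ + c|10⟩ + d|11⟩, it is a product state iff ad − bc = 0.
Here (a, b, c, d) = (0, 0.6228, 0.7824, 0): ad − bc = (0)(0) − (0.6228)(0.7824) = -0.4873 ≠ 0, so the state is entangled.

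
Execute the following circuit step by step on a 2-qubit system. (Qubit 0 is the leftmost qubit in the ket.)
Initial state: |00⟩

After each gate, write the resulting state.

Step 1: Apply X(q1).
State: |01⟩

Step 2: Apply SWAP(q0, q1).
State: |10⟩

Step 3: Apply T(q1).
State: |10⟩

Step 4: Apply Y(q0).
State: -i|00⟩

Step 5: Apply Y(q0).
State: |10⟩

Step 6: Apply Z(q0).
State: -|10⟩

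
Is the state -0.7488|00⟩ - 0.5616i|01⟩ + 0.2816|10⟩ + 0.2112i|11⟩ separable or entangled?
Separable

Writing the state as a|00⟩ + b|01⟩ + c|10⟩ + d|11⟩, it is a product state iff ad − bc = 0.
Here (a, b, c, d) = (-0.7488, -0.5616i, 0.2816, 0.2112i): ad − bc = (-0.7488)(0.2112i) − (-0.5616i)(0.2816) = 0, so the state is separable.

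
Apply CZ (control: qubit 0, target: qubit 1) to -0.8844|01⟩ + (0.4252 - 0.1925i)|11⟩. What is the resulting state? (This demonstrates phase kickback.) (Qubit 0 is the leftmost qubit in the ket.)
-0.8844|01⟩ + (-0.4252 + 0.1925i)|11⟩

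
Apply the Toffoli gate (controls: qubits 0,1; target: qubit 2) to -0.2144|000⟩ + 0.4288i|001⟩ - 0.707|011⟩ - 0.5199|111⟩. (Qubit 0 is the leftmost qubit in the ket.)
-0.2144|000⟩ + 0.4288i|001⟩ - 0.707|011⟩ - 0.5199|110⟩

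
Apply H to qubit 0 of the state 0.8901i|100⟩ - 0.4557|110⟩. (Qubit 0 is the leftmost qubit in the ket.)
0.6294i|000⟩ - 0.3222|010⟩ - 0.6294i|100⟩ + 0.3222|110⟩

H on qubit 0 mixes each pair of kets that differ only in qubit 0: amplitudes (a, b) of (|…0…⟩, |…1…⟩) become ((a + b)/√2, (a − b)/√2). Kets absent from the input have amplitude 0.
(|000⟩, |100⟩): (a, b) = (0, 0.8901i) → (0.6294i, -0.6294i)
(|010⟩, |110⟩): (a, b) = (0, -0.4557) → (-0.3222, 0.3222)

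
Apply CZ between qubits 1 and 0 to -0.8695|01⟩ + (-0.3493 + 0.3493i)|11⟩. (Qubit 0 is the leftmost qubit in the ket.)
-0.8695|01⟩ + (0.3493 - 0.3493i)|11⟩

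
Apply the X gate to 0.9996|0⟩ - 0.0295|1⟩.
-0.0295|0⟩ + 0.9996|1⟩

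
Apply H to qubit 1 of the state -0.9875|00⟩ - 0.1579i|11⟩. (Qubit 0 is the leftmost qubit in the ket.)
-0.6983|00⟩ - 0.6983|01⟩ - 0.1117i|10⟩ + 0.1117i|11⟩

H on qubit 1 mixes each pair of kets that differ only in qubit 1: amplitudes (a, b) of (|…0…⟩, |…1…⟩) become ((a + b)/√2, (a − b)/√2). Kets absent from the input have amplitude 0.
(|00⟩, |01⟩): (a, b) = (-0.9875, 0) → (-0.6983, -0.6983)
(|10⟩, |11⟩): (a, b) = (0, -0.1579i) → (-0.1117i, 0.1117i)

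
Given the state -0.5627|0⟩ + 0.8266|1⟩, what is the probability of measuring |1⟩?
0.6833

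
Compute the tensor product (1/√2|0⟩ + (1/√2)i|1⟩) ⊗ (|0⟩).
1/√2|00⟩ + (1/√2)i|10⟩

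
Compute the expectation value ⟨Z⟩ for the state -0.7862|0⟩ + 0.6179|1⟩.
0.2363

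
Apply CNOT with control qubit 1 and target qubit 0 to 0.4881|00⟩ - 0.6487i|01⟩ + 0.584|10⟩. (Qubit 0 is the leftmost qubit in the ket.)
0.4881|00⟩ + 0.584|10⟩ - 0.6487i|11⟩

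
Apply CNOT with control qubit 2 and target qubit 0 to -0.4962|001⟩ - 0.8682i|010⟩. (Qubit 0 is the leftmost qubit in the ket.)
-0.8682i|010⟩ - 0.4962|101⟩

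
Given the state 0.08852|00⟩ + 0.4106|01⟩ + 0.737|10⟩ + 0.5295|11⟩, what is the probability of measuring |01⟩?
0.1686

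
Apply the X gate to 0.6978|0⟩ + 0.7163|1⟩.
0.7163|0⟩ + 0.6978|1⟩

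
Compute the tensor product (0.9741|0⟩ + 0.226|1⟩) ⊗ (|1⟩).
0.9741|01⟩ + 0.226|11⟩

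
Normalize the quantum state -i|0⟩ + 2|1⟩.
-(1/√5)i|0⟩ + 0.8944|1⟩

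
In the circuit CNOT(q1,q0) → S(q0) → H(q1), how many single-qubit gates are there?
2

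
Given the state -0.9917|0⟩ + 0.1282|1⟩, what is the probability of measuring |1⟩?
0.01644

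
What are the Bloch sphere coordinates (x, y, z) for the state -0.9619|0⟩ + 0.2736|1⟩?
(-0.5264, 0, 0.8504)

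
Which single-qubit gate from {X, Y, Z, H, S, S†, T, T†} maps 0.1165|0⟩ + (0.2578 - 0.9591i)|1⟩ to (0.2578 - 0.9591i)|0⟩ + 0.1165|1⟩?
X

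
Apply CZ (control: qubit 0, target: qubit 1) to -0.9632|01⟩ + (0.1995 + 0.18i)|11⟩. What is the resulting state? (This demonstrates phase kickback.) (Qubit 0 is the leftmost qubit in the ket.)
-0.9632|01⟩ + (-0.1995 - 0.18i)|11⟩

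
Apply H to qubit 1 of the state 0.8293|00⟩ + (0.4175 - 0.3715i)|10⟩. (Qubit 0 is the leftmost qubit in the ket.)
0.5864|00⟩ + 0.5864|01⟩ + (0.2952 - 0.2627i)|10⟩ + (0.2952 - 0.2627i)|11⟩

H on qubit 1 mixes each pair of kets that differ only in qubit 1: amplitudes (a, b) of (|…0…⟩, |…1…⟩) become ((a + b)/√2, (a − b)/√2). Kets absent from the input have amplitude 0.
(|00⟩, |01⟩): (a, b) = (0.8293, 0) → (0.5864, 0.5864)
(|10⟩, |11⟩): (a, b) = ((0.4175 - 0.3715i), 0) → ((0.2952 - 0.2627i), (0.2952 - 0.2627i))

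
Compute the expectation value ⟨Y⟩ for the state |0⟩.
0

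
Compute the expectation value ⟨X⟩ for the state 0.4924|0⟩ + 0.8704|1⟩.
0.8572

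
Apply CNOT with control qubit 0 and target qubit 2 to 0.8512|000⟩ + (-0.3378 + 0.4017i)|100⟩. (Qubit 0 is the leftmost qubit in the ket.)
0.8512|000⟩ + (-0.3378 + 0.4017i)|101⟩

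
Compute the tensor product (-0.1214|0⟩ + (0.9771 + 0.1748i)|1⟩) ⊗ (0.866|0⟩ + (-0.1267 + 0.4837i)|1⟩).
-0.1051|00⟩ + (0.01538 - 0.05872i)|01⟩ + (0.8462 + 0.1514i)|10⟩ + (-0.2083 + 0.4505i)|11⟩

amp(|b₁b₂…⟩) = product of the factor amplitudes for bits b₁, b₂, …; only kets whose every factor amplitude is nonzero survive.
|00⟩: (-0.1214)(0.866) = -0.1051
|01⟩: (-0.1214)(-0.1267 + 0.4837i) = (0.01538 - 0.05872i)
|10⟩: (0.9771 + 0.1748i)(0.866) = (0.8462 + 0.1514i)
|11⟩: (0.9771 + 0.1748i)(-0.1267 + 0.4837i) = (-0.2083 + 0.4505i)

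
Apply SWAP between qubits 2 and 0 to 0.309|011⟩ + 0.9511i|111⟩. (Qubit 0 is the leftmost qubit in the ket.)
0.309|110⟩ + 0.9511i|111⟩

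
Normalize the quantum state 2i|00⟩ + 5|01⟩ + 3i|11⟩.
0.3244i|00⟩ + 0.8111|01⟩ + 0.4867i|11⟩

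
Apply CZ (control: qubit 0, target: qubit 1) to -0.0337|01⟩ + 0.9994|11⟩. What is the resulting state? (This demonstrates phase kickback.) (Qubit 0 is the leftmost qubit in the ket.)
-0.0337|01⟩ - 0.9994|11⟩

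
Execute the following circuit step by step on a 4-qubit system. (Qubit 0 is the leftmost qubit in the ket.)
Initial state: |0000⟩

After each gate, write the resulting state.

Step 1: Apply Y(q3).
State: i|0001⟩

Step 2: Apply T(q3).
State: (-1/√2 + (1/√2)i)|0001⟩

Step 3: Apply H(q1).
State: (-1/2 + (1/2)i)|0001⟩ + (-1/2 + (1/2)i)|0101⟩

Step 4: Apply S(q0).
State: (-1/2 + (1/2)i)|0001⟩ + (-1/2 + (1/2)i)|0101⟩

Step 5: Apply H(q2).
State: (-1/√8 + (1/√8)i)|0001⟩ + (-1/√8 + (1/√8)i)|0011⟩ + (-1/√8 + (1/√8)i)|0101⟩ + (-1/√8 + (1/√8)i)|0111⟩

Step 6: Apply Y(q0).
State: (-1/√8 - (1/√8)i)|1001⟩ + (-1/√8 - (1/√8)i)|1011⟩ + (-1/√8 - (1/√8)i)|1101⟩ + (-1/√8 - (1/√8)i)|1111⟩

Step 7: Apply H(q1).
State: (-1/2 - (1/2)i)|1001⟩ + (-1/2 - (1/2)i)|1011⟩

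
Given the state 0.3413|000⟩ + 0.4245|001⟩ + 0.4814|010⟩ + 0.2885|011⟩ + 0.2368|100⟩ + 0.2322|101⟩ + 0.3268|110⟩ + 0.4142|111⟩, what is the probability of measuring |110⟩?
0.1068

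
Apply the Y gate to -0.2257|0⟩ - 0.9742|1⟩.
0.9742i|0⟩ - 0.2257i|1⟩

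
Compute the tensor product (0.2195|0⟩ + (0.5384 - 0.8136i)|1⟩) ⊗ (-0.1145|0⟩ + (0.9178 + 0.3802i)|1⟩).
-0.02513|00⟩ + (0.2015 + 0.08345i)|01⟩ + (-0.06165 + 0.09316i)|10⟩ + (0.8035 - 0.542i)|11⟩

amp(|b₁b₂…⟩) = product of the factor amplitudes for bits b₁, b₂, …; only kets whose every factor amplitude is nonzero survive.
|00⟩: (0.2195)(-0.1145) = -0.02513
|01⟩: (0.2195)(0.9178 + 0.3802i) = (0.2015 + 0.08345i)
|10⟩: (0.5384 - 0.8136i)(-0.1145) = (-0.06165 + 0.09316i)
|11⟩: (0.5384 - 0.8136i)(0.9178 + 0.3802i) = (0.8035 - 0.542i)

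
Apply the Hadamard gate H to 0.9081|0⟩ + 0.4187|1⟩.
0.9382|0⟩ + 0.3461|1⟩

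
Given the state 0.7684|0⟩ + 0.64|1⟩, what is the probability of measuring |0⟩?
0.5904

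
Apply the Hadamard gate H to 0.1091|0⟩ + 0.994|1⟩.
0.78|0⟩ - 0.6257|1⟩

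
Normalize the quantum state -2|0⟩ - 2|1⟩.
-1/√2|0⟩ - 1/√2|1⟩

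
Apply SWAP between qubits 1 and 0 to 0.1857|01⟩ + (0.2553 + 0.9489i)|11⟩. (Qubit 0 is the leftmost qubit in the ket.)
0.1857|10⟩ + (0.2553 + 0.9489i)|11⟩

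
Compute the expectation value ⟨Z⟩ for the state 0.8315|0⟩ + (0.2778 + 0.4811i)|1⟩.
0.3828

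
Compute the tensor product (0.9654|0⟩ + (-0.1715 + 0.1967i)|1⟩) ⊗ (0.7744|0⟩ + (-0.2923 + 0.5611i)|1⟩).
0.7476|00⟩ + (-0.2822 + 0.5417i)|01⟩ + (-0.1328 + 0.1523i)|10⟩ + (-0.06024 - 0.1537i)|11⟩

amp(|b₁b₂…⟩) = product of the factor amplitudes for bits b₁, b₂, …; only kets whose every factor amplitude is nonzero survive.
|00⟩: (0.9654)(0.7744) = 0.7476
|01⟩: (0.9654)(-0.2923 + 0.5611i) = (-0.2822 + 0.5417i)
|10⟩: (-0.1715 + 0.1967i)(0.7744) = (-0.1328 + 0.1523i)
|11⟩: (-0.1715 + 0.1967i)(-0.2923 + 0.5611i) = (-0.06024 - 0.1537i)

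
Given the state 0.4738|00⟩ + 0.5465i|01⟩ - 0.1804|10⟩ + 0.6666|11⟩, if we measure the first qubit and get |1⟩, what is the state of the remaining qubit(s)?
-0.2612|0⟩ + 0.9653|1⟩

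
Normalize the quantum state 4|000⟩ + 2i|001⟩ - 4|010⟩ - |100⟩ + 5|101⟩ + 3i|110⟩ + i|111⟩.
0.4714|000⟩ + 0.2357i|001⟩ - 0.4714|010⟩ - 0.1179|100⟩ + 0.5893|101⟩ + (1/√8)i|110⟩ + 0.1179i|111⟩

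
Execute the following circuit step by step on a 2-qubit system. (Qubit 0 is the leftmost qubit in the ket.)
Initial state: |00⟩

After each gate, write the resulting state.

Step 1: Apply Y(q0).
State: i|10⟩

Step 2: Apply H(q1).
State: (1/√2)i|10⟩ + (1/√2)i|11⟩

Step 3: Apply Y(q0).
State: 1/√2|00⟩ + 1/√2|01⟩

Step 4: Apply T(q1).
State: 1/√2|00⟩ + (1/2 + (1/2)i)|01⟩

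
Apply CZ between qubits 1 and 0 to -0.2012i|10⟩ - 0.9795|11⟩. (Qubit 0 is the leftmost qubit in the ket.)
-0.2012i|10⟩ + 0.9795|11⟩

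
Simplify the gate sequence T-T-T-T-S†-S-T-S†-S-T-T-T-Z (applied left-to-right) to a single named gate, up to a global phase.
Z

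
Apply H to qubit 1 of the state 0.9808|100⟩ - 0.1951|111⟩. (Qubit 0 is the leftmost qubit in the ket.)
0.6935|100⟩ - 0.138|101⟩ + 0.6935|110⟩ + 0.138|111⟩

H on qubit 1 mixes each pair of kets that differ only in qubit 1: amplitudes (a, b) of (|…0…⟩, |…1…⟩) become ((a + b)/√2, (a − b)/√2). Kets absent from the input have amplitude 0.
(|100⟩, |110⟩): (a, b) = (0.9808, 0) → (0.6935, 0.6935)
(|101⟩, |111⟩): (a, b) = (0, -0.1951) → (-0.138, 0.138)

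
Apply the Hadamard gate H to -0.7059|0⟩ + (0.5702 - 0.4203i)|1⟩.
(-0.09595 - 0.2972i)|0⟩ + (-0.9023 + 0.2972i)|1⟩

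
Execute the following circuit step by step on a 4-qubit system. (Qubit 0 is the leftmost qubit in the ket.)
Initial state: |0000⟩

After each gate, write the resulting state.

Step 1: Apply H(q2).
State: 1/√2|0000⟩ + 1/√2|0010⟩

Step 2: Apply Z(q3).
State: 1/√2|0000⟩ + 1/√2|0010⟩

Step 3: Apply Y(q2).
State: -(1/√2)i|0000⟩ + (1/√2)i|0010⟩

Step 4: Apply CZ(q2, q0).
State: -(1/√2)i|0000⟩ + (1/√2)i|0010⟩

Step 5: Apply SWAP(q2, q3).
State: -(1/√2)i|0000⟩ + (1/√2)i|0001⟩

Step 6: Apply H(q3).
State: -i|0001⟩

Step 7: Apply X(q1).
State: -i|0101⟩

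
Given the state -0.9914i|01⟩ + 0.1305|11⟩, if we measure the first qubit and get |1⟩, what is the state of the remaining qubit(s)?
|1⟩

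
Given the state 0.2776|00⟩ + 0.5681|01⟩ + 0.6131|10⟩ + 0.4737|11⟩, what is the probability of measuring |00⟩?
0.07706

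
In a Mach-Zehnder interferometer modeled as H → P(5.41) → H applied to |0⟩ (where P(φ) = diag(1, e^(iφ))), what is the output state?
(0.8212 - 0.3832i)|0⟩ + (0.1788 + 0.3832i)|1⟩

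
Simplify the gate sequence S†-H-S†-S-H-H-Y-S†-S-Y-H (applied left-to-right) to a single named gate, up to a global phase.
S†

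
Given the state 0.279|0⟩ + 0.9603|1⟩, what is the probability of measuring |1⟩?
0.9222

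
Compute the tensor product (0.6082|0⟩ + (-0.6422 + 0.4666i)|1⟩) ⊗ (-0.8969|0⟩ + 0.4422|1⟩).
-0.5455|00⟩ + 0.2689|01⟩ + (0.576 - 0.4185i)|10⟩ + (-0.284 + 0.2063i)|11⟩

amp(|b₁b₂…⟩) = product of the factor amplitudes for bits b₁, b₂, …; only kets whose every factor amplitude is nonzero survive.
|00⟩: (0.6082)(-0.8969) = -0.5455
|01⟩: (0.6082)(0.4422) = 0.2689
|10⟩: (-0.6422 + 0.4666i)(-0.8969) = (0.576 - 0.4185i)
|11⟩: (-0.6422 + 0.4666i)(0.4422) = (-0.284 + 0.2063i)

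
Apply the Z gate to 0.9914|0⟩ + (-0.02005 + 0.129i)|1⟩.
0.9914|0⟩ + (0.02005 - 0.129i)|1⟩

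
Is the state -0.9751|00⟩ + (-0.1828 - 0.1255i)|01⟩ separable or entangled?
Separable

Writing the state as a|00⟩ + b|01⟩ + c|10⟩ + d|11⟩, it is a product state iff ad − bc = 0.
Here (a, b, c, d) = (-0.9751, (-0.1828 - 0.1255i), 0, 0): ad − bc = (-0.9751)(0) − (-0.1828 - 0.1255i)(0) = 0, so the state is separable.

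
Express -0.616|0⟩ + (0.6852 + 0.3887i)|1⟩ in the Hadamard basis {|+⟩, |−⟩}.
(0.04893 + 0.2749i)|+⟩ + (-0.9201 - 0.2749i)|−⟩

With |ψ⟩ = α|0⟩ + β|1⟩, the Hadamard-basis coefficients are ⟨+|ψ⟩ = (α + β)/√2 and ⟨−|ψ⟩ = (α − β)/√2.
Here α = -0.616, β = (0.6852 + 0.3887i): (α + β)/√2 = (0.04893 + 0.2749i), (α − β)/√2 = (-0.9201 - 0.2749i).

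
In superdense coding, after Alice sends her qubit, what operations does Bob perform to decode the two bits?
CNOT (Alice's qubit controls Bob's), then H on Alice's qubit, then measure both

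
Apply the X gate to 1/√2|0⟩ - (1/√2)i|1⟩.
-(1/√2)i|0⟩ + 1/√2|1⟩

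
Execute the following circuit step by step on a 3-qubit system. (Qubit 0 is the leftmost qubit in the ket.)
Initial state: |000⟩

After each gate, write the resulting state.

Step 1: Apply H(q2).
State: 1/√2|000⟩ + 1/√2|001⟩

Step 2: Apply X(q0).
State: 1/√2|100⟩ + 1/√2|101⟩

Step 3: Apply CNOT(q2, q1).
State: 1/√2|100⟩ + 1/√2|111⟩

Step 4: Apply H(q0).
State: 1/2|000⟩ + 1/2|011⟩ - 1/2|100⟩ - 1/2|111⟩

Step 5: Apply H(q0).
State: 1/√2|100⟩ + 1/√2|111⟩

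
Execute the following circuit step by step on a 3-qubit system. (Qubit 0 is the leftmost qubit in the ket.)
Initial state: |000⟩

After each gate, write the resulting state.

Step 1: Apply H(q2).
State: 1/√2|000⟩ + 1/√2|001⟩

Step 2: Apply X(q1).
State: 1/√2|010⟩ + 1/√2|011⟩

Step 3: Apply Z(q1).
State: -1/√2|010⟩ - 1/√2|011⟩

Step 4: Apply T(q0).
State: -1/√2|010⟩ - 1/√2|011⟩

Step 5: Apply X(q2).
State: -1/√2|010⟩ - 1/√2|011⟩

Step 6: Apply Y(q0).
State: -(1/√2)i|110⟩ - (1/√2)i|111⟩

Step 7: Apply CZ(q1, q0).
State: (1/√2)i|110⟩ + (1/√2)i|111⟩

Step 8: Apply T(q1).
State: (-1/2 + (1/2)i)|110⟩ + (-1/2 + (1/2)i)|111⟩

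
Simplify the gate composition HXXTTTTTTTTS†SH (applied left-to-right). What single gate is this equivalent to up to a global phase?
I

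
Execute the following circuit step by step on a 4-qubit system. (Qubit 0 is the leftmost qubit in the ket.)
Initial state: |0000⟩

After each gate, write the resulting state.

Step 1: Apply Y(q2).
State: i|0010⟩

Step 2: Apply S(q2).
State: -|0010⟩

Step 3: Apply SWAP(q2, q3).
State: -|0001⟩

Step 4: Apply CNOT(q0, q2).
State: -|0001⟩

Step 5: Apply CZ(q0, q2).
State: -|0001⟩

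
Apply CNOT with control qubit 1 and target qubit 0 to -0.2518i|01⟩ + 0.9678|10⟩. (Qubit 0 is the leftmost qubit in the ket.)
0.9678|10⟩ - 0.2518i|11⟩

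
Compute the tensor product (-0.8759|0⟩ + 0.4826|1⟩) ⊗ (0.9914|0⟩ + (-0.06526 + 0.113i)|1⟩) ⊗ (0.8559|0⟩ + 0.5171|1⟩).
-0.7432|000⟩ - 0.449|001⟩ + (0.04892 - 0.08471i)|010⟩ + (0.02956 - 0.05118i)|011⟩ + 0.4095|100⟩ + 0.2474|101⟩ + (-0.02696 + 0.04668i)|110⟩ + (-0.01629 + 0.0282i)|111⟩

amp(|b₁b₂…⟩) = product of the factor amplitudes for bits b₁, b₂, …; only kets whose every factor amplitude is nonzero survive.
|000⟩: (-0.8759)(0.9914)(0.8559) = -0.7432
|001⟩: (-0.8759)(0.9914)(0.5171) = -0.449
|010⟩: (-0.8759)(-0.06526 + 0.113i)(0.8559) = (0.04892 - 0.08471i)
|011⟩: (-0.8759)(-0.06526 + 0.113i)(0.5171) = (0.02956 - 0.05118i)
|100⟩: (0.4826)(0.9914)(0.8559) = 0.4095
|101⟩: (0.4826)(0.9914)(0.5171) = 0.2474
|110⟩: (0.4826)(-0.06526 + 0.113i)(0.8559) = (-0.02696 + 0.04668i)
|111⟩: (0.4826)(-0.06526 + 0.113i)(0.5171) = (-0.01629 + 0.0282i)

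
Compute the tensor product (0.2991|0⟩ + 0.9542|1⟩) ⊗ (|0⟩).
0.2991|00⟩ + 0.9542|10⟩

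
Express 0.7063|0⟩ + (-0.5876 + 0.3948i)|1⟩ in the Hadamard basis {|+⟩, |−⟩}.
(0.08393 + 0.2792i)|+⟩ + (0.9149 - 0.2792i)|−⟩

With |ψ⟩ = α|0⟩ + β|1⟩, the Hadamard-basis coefficients are ⟨+|ψ⟩ = (α + β)/√2 and ⟨−|ψ⟩ = (α − β)/√2.
Here α = 0.7063, β = (-0.5876 + 0.3948i): (α + β)/√2 = (0.08393 + 0.2792i), (α − β)/√2 = (0.9149 - 0.2792i).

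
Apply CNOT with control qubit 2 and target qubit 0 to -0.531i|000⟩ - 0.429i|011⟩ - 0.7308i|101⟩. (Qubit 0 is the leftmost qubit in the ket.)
-0.531i|000⟩ - 0.7308i|001⟩ - 0.429i|111⟩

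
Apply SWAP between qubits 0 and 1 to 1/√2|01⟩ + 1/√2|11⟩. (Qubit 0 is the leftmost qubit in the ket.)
1/√2|10⟩ + 1/√2|11⟩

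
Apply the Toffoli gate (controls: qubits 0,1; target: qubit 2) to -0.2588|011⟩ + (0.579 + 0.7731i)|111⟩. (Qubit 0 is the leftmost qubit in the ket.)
-0.2588|011⟩ + (0.579 + 0.7731i)|110⟩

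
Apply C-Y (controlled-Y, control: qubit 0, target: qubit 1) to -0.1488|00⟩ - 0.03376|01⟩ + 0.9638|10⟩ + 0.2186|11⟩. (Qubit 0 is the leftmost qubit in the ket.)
-0.1488|00⟩ - 0.03376|01⟩ - 0.2186i|10⟩ + 0.9638i|11⟩

C-Y leaves the control-|0⟩ kets |00⟩, |01⟩ unchanged and applies Y to qubit 1 on the control-|1⟩ pair (|10⟩, |11⟩).
Y = [[0, -i], [i, 0]].
With a = amp(|10⟩) = 0.9638 and b = amp(|11⟩) = 0.2186:
new amp(|10⟩) = (-i)·b = -0.2186i
new amp(|11⟩) = (i)·a = 0.9638i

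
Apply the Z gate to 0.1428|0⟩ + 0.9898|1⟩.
0.1428|0⟩ - 0.9898|1⟩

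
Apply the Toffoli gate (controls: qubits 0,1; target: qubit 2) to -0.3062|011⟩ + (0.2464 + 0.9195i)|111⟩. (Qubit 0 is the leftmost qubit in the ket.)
-0.3062|011⟩ + (0.2464 + 0.9195i)|110⟩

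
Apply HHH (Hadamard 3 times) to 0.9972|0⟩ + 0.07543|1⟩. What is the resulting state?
0.7585|0⟩ + 0.6518|1⟩

H² = I, so H^3 = H: a single Hadamard. With (a, b) = (0.9972, 0.07543), H gives ((a + b)/√2, (a − b)/√2) = (0.7585, 0.6518).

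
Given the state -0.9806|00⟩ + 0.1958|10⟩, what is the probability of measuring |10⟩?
0.03834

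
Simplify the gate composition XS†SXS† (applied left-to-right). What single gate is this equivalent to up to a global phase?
S†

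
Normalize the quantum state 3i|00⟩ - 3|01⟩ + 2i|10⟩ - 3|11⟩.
0.5388i|00⟩ - 0.5388|01⟩ + 0.3592i|10⟩ - 0.5388|11⟩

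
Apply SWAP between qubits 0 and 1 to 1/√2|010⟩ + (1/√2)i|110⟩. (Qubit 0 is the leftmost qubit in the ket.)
1/√2|100⟩ + (1/√2)i|110⟩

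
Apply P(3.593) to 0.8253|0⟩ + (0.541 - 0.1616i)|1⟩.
0.8253|0⟩ + (-0.5573 - 0.09059i)|1⟩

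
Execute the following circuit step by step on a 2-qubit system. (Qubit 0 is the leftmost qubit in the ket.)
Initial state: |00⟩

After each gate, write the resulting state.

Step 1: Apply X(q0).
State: |10⟩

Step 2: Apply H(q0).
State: 1/√2|00⟩ - 1/√2|10⟩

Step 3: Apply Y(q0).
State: (1/√2)i|00⟩ + (1/√2)i|10⟩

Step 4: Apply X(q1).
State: (1/√2)i|01⟩ + (1/√2)i|11⟩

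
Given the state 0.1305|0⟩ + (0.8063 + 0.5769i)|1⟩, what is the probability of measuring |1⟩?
0.9829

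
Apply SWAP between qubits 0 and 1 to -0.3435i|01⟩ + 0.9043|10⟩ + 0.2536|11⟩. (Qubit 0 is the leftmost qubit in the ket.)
0.9043|01⟩ - 0.3435i|10⟩ + 0.2536|11⟩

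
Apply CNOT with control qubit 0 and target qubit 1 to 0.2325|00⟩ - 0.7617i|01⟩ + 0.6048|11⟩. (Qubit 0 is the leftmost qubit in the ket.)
0.2325|00⟩ - 0.7617i|01⟩ + 0.6048|10⟩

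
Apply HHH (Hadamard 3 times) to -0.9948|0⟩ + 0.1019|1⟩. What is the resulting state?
-0.6314|0⟩ - 0.7755|1⟩

H² = I, so H^3 = H: a single Hadamard. With (a, b) = (-0.9948, 0.1019), H gives ((a + b)/√2, (a − b)/√2) = (-0.6314, -0.7755).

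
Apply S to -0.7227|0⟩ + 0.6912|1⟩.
-0.7227|0⟩ + 0.6912i|1⟩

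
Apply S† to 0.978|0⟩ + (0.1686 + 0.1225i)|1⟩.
0.978|0⟩ + (0.1225 - 0.1686i)|1⟩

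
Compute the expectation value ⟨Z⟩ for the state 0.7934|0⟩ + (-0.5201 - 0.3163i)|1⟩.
0.2589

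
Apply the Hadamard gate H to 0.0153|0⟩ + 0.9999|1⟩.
0.7179|0⟩ - 0.6962|1⟩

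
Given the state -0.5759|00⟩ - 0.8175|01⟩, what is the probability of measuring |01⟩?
0.6683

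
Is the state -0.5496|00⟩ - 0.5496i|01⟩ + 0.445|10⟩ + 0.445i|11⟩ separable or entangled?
Separable

Writing the state as a|00⟩ + b|01⟩ + c|10⟩ + d|11⟩, it is a product state iff ad − bc = 0.
Here (a, b, c, d) = (-0.5496, -0.5496i, 0.445, 0.445i): ad − bc = (-0.5496)(0.445i) − (-0.5496i)(0.445) = 0, so the state is separable.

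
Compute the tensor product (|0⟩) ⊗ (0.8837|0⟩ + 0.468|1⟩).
0.8837|00⟩ + 0.468|01⟩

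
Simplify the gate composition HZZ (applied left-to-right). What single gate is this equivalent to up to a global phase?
H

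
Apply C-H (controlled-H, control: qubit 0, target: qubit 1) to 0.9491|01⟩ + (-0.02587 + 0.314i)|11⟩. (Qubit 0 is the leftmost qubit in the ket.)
0.9491|01⟩ + (-0.01829 + 0.222i)|10⟩ + (0.01829 - 0.222i)|11⟩

C-H leaves the control-|0⟩ kets |00⟩, |01⟩ unchanged and applies H to qubit 1 on the control-|1⟩ pair (|10⟩, |11⟩).
H = [[1/√2, 1/√2], [1/√2, -1/√2]].
With a = amp(|10⟩) = 0 and b = amp(|11⟩) = (-0.02587 + 0.314i):
new amp(|10⟩) = (1/√2)·a + (1/√2)·b = (-0.01829 + 0.222i)
new amp(|11⟩) = (1/√2)·a + (-1/√2)·b = (0.01829 - 0.222i)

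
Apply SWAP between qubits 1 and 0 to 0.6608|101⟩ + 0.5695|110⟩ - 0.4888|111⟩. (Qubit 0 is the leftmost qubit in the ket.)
0.6608|011⟩ + 0.5695|110⟩ - 0.4888|111⟩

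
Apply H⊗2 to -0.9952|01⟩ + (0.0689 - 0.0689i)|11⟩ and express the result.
(-0.4632 - 0.03445i)|00⟩ + (0.4632 + 0.03445i)|01⟩ + (-0.5321 + 0.03445i)|10⟩ + (0.5321 - 0.03445i)|11⟩

H⊗2 gives amp(|y⟩) = (1/2) Σ_x (−1)^(x·y) amp(|x⟩), where x·y is the number of positions in which both x and y have a 1.
|00⟩: (-0.9952 + (0.0689 - 0.0689i))/2 = (-0.4632 - 0.03445i)
|01⟩: (0.9952 - (0.0689 - 0.0689i))/2 = (0.4632 + 0.03445i)
|10⟩: (-0.9952 - (0.0689 - 0.0689i))/2 = (-0.5321 + 0.03445i)
|11⟩: (0.9952 + (0.0689 - 0.0689i))/2 = (0.5321 - 0.03445i)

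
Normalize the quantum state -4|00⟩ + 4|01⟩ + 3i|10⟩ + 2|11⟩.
-0.5963|00⟩ + 0.5963|01⟩ + (1/√5)i|10⟩ + 0.2981|11⟩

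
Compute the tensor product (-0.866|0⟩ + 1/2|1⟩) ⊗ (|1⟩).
-0.866|01⟩ + 1/2|11⟩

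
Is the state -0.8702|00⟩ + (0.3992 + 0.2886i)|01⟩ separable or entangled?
Separable

Writing the state as a|00⟩ + b|01⟩ + c|10⟩ + d|11⟩, it is a product state iff ad − bc = 0.
Here (a, b, c, d) = (-0.8702, (0.3992 + 0.2886i), 0, 0): ad − bc = (-0.8702)(0) − (0.3992 + 0.2886i)(0) = 0, so the state is separable.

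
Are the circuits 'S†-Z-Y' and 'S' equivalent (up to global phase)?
No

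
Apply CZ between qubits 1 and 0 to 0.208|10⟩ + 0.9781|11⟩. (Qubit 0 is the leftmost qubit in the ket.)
0.208|10⟩ - 0.9781|11⟩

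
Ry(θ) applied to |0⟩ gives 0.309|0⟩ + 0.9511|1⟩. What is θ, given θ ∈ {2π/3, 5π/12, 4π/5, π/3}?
4π/5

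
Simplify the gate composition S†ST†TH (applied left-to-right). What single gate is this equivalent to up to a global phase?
H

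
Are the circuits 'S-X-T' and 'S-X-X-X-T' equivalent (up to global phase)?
Yes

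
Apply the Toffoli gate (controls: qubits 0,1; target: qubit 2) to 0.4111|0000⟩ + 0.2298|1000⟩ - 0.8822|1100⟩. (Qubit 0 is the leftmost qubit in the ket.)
0.4111|0000⟩ + 0.2298|1000⟩ - 0.8822|1110⟩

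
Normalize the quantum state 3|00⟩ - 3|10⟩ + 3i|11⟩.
1/√3|00⟩ - 1/√3|10⟩ + (1/√3)i|11⟩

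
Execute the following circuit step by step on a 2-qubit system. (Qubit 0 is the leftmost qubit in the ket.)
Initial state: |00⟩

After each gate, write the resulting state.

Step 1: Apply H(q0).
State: 1/√2|00⟩ + 1/√2|10⟩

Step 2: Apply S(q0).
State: 1/√2|00⟩ + (1/√2)i|10⟩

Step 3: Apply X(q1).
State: 1/√2|01⟩ + (1/√2)i|11⟩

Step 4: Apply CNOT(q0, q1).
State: 1/√2|01⟩ + (1/√2)i|10⟩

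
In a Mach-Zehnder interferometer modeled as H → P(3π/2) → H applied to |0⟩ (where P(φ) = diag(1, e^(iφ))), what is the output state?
(1/2 - (1/2)i)|0⟩ + (1/2 + (1/2)i)|1⟩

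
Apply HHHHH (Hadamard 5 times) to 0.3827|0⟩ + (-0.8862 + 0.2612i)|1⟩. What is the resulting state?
(-0.356 + 0.1847i)|0⟩ + (0.8972 - 0.1847i)|1⟩

H² = I, so H^5 = H: a single Hadamard. With (a, b) = (0.3827, (-0.8862 + 0.2612i)), H gives ((a + b)/√2, (a − b)/√2) = ((-0.356 + 0.1847i), (0.8972 - 0.1847i)).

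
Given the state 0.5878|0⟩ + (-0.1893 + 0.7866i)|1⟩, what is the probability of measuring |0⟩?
0.3455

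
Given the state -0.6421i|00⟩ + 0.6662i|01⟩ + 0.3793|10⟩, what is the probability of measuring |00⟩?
0.4123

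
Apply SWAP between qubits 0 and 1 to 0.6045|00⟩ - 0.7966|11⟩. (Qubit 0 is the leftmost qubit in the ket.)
0.6045|00⟩ - 0.7966|11⟩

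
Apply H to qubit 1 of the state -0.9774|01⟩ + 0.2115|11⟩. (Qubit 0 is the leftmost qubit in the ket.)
-0.6911|00⟩ + 0.6911|01⟩ + 0.1496|10⟩ - 0.1496|11⟩

H on qubit 1 mixes each pair of kets that differ only in qubit 1: amplitudes (a, b) of (|…0…⟩, |…1…⟩) become ((a + b)/√2, (a − b)/√2). Kets absent from the input have amplitude 0.
(|00⟩, |01⟩): (a, b) = (0, -0.9774) → (-0.6911, 0.6911)
(|10⟩, |11⟩): (a, b) = (0, 0.2115) → (0.1496, -0.1496)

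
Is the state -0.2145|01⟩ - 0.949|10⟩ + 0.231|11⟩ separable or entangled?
Entangled

Writing the state as a|00⟩ + b|01⟩ + c|10⟩ + d|11⟩, it is a product state iff ad − bc = 0.
Here (a, b, c, d) = (0, -0.2145, -0.949, 0.231): ad − bc = (0)(0.231) − (-0.2145)(-0.949) = -0.2036 ≠ 0, so the state is entangled.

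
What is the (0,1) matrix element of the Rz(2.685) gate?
0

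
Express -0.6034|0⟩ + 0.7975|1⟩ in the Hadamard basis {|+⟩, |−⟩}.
0.1372|+⟩ - 0.9906|−⟩

With |ψ⟩ = α|0⟩ + β|1⟩, the Hadamard-basis coefficients are ⟨+|ψ⟩ = (α + β)/√2 and ⟨−|ψ⟩ = (α − β)/√2.
Here α = -0.6034, β = 0.7975: (α + β)/√2 = 0.1372, (α − β)/√2 = -0.9906.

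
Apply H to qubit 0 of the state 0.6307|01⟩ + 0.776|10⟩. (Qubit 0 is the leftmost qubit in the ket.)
0.5487|00⟩ + 0.446|01⟩ - 0.5487|10⟩ + 0.446|11⟩

H on qubit 0 mixes each pair of kets that differ only in qubit 0: amplitudes (a, b) of (|…0…⟩, |…1…⟩) become ((a + b)/√2, (a − b)/√2). Kets absent from the input have amplitude 0.
(|00⟩, |10⟩): (a, b) = (0, 0.776) → (0.5487, -0.5487)
(|01⟩, |11⟩): (a, b) = (0.6307, 0) → (0.446, 0.446)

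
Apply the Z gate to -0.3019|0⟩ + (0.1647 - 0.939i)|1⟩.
-0.3019|0⟩ + (-0.1647 + 0.939i)|1⟩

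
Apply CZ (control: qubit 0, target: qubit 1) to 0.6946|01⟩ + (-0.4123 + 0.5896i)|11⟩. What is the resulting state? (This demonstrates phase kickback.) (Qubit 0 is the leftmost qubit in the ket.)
0.6946|01⟩ + (0.4123 - 0.5896i)|11⟩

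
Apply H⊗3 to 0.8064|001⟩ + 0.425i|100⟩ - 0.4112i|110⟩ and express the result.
(0.2851 + 0.004879i)|000⟩ + (-0.2851 + 0.004879i)|001⟩ + (0.2851 + 0.2956i)|010⟩ + (-0.2851 + 0.2956i)|011⟩ + (0.2851 - 0.004879i)|100⟩ + (-0.2851 - 0.004879i)|101⟩ + (0.2851 - 0.2956i)|110⟩ + (-0.2851 - 0.2956i)|111⟩

H⊗3 gives amp(|y⟩) = (1/2√2) Σ_x (−1)^(x·y) amp(|x⟩), where x·y is the number of positions in which both x and y have a 1.
|000⟩: (0.8064 + 0.425i - 0.4112i)/(2√2) = (0.2851 + 0.004879i)
|001⟩: (-0.8064 + 0.425i - 0.4112i)/(2√2) = (-0.2851 + 0.004879i)
|010⟩: (0.8064 + 0.425i + 0.4112i)/(2√2) = (0.2851 + 0.2956i)
|011⟩: (-0.8064 + 0.425i + 0.4112i)/(2√2) = (-0.2851 + 0.2956i)
|100⟩: (0.8064 - 0.425i + 0.4112i)/(2√2) = (0.2851 - 0.004879i)
|101⟩: (-0.8064 - 0.425i + 0.4112i)/(2√2) = (-0.2851 - 0.004879i)
|110⟩: (0.8064 - 0.425i - 0.4112i)/(2√2) = (0.2851 - 0.2956i)
|111⟩: (-0.8064 - 0.425i - 0.4112i)/(2√2) = (-0.2851 - 0.2956i)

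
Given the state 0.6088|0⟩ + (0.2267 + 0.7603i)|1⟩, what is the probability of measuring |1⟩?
0.6294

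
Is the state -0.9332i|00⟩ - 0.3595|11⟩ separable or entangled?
Entangled

Writing the state as a|00⟩ + b|01⟩ + c|10⟩ + d|11⟩, it is a product state iff ad − bc = 0.
Here (a, b, c, d) = (-0.9332i, 0, 0, -0.3595): ad − bc = (-0.9332i)(-0.3595) − (0)(0) = 0.3355i ≠ 0, so the state is entangled.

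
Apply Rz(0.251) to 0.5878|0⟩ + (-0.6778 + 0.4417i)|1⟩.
(0.5832 - 0.07358i)|0⟩ + (-0.7278 + 0.3534i)|1⟩

Rz(0.251) = [[e^(−iθ/2), 0], [0, e^(iθ/2)]] with e^(±iθ/2) = cos(θ/2) ± i·sin(θ/2); θ = 0.251, cos(θ/2) ≈ 0.992135, sin(θ/2) ≈ 0.125171.
With a = amp(|0⟩) = 0.5878 and b = amp(|1⟩) = (-0.6778 + 0.4417i):
new amp(|0⟩) = (0.992135 - 0.125171i)·a = (0.5832 - 0.07358i)
new amp(|1⟩) = (0.992135 + 0.125171i)·b = (-0.7278 + 0.3534i)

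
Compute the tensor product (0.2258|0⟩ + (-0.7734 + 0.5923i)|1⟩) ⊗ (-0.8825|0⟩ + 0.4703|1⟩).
-0.1993|00⟩ + 0.1062|01⟩ + (0.6825 - 0.5227i)|10⟩ + (-0.3637 + 0.2786i)|11⟩

amp(|b₁b₂…⟩) = product of the factor amplitudes for bits b₁, b₂, …; only kets whose every factor amplitude is nonzero survive.
|00⟩: (0.2258)(-0.8825) = -0.1993
|01⟩: (0.2258)(0.4703) = 0.1062
|10⟩: (-0.7734 + 0.5923i)(-0.8825) = (0.6825 - 0.5227i)
|11⟩: (-0.7734 + 0.5923i)(0.4703) = (-0.3637 + 0.2786i)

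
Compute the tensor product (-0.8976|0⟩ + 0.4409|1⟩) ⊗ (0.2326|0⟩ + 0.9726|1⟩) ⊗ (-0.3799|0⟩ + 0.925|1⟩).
0.07932|000⟩ - 0.1931|001⟩ + 0.3317|010⟩ - 0.8075|011⟩ - 0.03896|100⟩ + 0.09486|101⟩ - 0.1629|110⟩ + 0.3967|111⟩

amp(|b₁b₂…⟩) = product of the factor amplitudes for bits b₁, b₂, …; only kets whose every factor amplitude is nonzero survive.
|000⟩: (-0.8976)(0.2326)(-0.3799) = 0.07932
|001⟩: (-0.8976)(0.2326)(0.925) = -0.1931
|010⟩: (-0.8976)(0.9726)(-0.3799) = 0.3317
|011⟩: (-0.8976)(0.9726)(0.925) = -0.8075
|100⟩: (0.4409)(0.2326)(-0.3799) = -0.03896
|101⟩: (0.4409)(0.2326)(0.925) = 0.09486
|110⟩: (0.4409)(0.9726)(-0.3799) = -0.1629
|111⟩: (0.4409)(0.9726)(0.925) = 0.3967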